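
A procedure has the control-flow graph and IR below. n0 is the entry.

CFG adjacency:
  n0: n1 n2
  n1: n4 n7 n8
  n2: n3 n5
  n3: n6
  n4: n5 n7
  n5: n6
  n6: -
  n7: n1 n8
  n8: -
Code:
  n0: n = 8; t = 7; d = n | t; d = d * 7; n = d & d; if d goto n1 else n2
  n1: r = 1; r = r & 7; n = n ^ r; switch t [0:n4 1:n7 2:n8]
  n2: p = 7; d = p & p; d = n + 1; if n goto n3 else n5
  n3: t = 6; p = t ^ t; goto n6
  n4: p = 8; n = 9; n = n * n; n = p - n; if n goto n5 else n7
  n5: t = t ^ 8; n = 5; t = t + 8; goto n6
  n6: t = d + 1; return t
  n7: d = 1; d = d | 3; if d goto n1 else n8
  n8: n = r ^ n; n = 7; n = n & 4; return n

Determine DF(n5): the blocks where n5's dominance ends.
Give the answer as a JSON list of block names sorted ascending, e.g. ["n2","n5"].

Answer: ["n6"]

Analysis:
idom tree: n1←n0 n2←n0 n3←n2 n4←n1 n5←n0 n6←n0 n7←n1 n8←n1
Dom at joins:
  n1: preds {n0,n7}: {n0} ∩ {n0,n1,n7} = {n0}; idom=n0
  n5: preds {n2,n4}: {n0,n2} ∩ {n0,n1,n4} = {n0}; idom=n0
  n6: preds {n3,n5}: {n0,n2,n3} ∩ {n0,n5} = {n0}; idom=n0
  n7: preds {n1,n4}: {n0,n1} ∩ {n0,n1,n4} = {n0,n1}; idom=n1
  n8: preds {n1,n7}: {n0,n1} ∩ {n0,n1,n7} = {n0,n1}; idom=n1

DF derivation:
  join n1 pred n0: · stop@n0
  join n1 pred n7: n7→n1 stop@n0
  join n5 pred n2: n2 stop@n0
  join n5 pred n4: n4→n1 stop@n0
  join n6 pred n3: n3→n2 stop@n0
  join n6 pred n5: n5 stop@n0
  join n7 pred n1: · stop@n1
  join n7 pred n4: n4 stop@n1
  join n8 pred n1: · stop@n1
  join n8 pred n7: n7 stop@n1
  n0: DF=∅
  n1: DF={n1,n5}
  n2: DF={n5,n6}
  n3: DF={n6}
  n4: DF={n5,n7}
  n5: DF={n6}
  n6: DF=∅
  n7: DF={n1,n8}
  n8: DF=∅

DF(n5) = ["n6"]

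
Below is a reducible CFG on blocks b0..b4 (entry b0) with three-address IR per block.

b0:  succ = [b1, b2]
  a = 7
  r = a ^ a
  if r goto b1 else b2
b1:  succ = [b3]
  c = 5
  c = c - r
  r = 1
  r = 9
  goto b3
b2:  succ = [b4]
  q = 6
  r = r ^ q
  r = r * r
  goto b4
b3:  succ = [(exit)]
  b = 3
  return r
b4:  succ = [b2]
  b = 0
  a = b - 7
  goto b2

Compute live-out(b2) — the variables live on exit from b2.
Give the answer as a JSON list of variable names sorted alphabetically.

Answer: ["r"]

Analysis:
Block summaries:
  b0: {a,r} / ∅
  b1: {c,r} / {r}
  b2: {q,r} / {r}
  b3: {b} / {r}
  b4: {a,b} / ∅

Liveness:
  b0: in=∅ out={r}
  b1: in={r} out={r}
  b2: in={r} out={r}
  b3: in={r} out=∅
  b4: in={r} out={r}

live-out(b2) = ["r"]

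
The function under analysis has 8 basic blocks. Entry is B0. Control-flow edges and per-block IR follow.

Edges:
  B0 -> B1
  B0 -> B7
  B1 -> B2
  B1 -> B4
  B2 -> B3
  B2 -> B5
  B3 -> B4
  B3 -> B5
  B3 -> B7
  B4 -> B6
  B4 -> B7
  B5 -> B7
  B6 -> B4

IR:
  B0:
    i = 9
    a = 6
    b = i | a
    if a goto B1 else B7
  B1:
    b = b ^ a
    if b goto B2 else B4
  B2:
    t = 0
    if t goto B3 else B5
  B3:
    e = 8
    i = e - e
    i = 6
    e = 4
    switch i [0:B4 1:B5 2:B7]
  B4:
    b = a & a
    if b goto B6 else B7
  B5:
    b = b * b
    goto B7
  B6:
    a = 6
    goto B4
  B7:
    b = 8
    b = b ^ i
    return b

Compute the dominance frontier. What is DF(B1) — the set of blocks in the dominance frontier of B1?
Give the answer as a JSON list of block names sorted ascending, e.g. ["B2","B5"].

idom tree: B1←B0 B2←B1 B3←B2 B4←B1 B5←B2 B6←B4 B7←B0
Dom∩ at merges:
  B4: preds {B1,B3,B6}: {B0,B1} ∩ {B0,B1,B2,B3} ∩ {B0,B1,B4,B6} = {B0,B1}; idom=B1
  B5: preds {B2,B3}: {B0,B1,B2} ∩ {B0,B1,B2,B3} = {B0,B1,B2}; idom=B2
  B7: preds {B0,B3,B4,B5}: {B0} ∩ {B0,B1,B2,B3} ∩ {B0,B1,B4} ∩ {B0,B1,B2,B5} = {B0}; idom=B0

DF walk-up:
  B4←B1: walk · to B1
  B4←B3: walk B3→B2 to B1
  B4←B6: walk B6→B4 to B1
  B5←B2: walk · to B2
  B5←B3: walk B3 to B2
  B7←B0: walk · to B0
  B7←B3: walk B3→B2→B1 to B0
  B7←B4: walk B4→B1 to B0
  B7←B5: walk B5→B2→B1 to B0
  B0: DF=∅
  B1: DF={B7}
  B2: DF={B4,B7}
  B3: DF={B4,B5,B7}
  B4: DF={B4,B7}
  B5: DF={B7}
  B6: DF={B4}
  B7: DF=∅

DF(B1) = ["B7"]

Answer: ["B7"]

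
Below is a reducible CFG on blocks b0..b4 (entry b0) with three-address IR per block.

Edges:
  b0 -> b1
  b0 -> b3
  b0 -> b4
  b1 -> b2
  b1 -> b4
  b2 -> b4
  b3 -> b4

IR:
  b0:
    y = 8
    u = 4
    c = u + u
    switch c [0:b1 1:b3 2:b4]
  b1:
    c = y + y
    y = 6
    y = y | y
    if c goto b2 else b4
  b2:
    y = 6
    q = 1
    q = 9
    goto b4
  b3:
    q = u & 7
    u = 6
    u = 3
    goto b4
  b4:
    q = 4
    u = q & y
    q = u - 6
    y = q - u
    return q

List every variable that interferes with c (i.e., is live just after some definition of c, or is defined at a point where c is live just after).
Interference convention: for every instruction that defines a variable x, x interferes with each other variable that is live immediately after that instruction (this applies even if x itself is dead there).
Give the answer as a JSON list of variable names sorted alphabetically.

Answer: ["u", "y"]

Working:
Per-block:
  b0: def={c,u,y} ue=∅
  b1: def={c,y} ue={y}
  b2: def={q,y} ue=∅
  b3: def={q,u} ue={u}
  b4: def={q,u,y} ue={y}

Liveness:
  b0: in=∅ out={u,y}
  b1: in={y} out={y}
  b2: in=∅ out={y}
  b3: in={u,y} out={y}
  b4: in={y} out=∅

Interfere edges:
  c — {u,y}
  q — {u,y}
  u — {c,q,y}
  y — {c,q,u}

N(c) = ["u", "y"]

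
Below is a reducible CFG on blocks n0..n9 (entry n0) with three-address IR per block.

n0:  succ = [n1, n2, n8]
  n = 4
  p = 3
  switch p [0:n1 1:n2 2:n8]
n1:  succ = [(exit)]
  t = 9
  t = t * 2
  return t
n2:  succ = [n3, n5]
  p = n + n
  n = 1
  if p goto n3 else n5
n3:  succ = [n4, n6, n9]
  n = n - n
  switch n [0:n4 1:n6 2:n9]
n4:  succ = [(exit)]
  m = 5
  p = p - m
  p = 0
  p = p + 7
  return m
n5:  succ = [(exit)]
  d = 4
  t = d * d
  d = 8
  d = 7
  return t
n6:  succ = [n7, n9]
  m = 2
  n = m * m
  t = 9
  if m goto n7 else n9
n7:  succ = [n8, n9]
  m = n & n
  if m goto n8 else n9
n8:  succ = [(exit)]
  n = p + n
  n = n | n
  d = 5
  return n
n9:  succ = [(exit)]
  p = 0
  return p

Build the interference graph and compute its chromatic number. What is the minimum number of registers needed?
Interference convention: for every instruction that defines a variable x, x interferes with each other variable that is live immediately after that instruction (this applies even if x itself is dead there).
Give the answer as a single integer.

Answer: 4

Analysis:
Per-block:
  n0 def {n,p} use ∅
  n1 def {t} use ∅
  n2 def {n,p} use {n}
  n3 def {n} use {n}
  n4 def {m,p} use {p}
  n5 def {d,t} use ∅
  n6 def {m,n,t} use ∅
  n7 def {m} use {n}
  n8 def {d,n} use {n,p}
  n9 def {p} use ∅

Live sets:
  n0 li=∅ lo={n,p}
  n1 li=∅ lo=∅
  n2 li={n} lo={n,p}
  n3 li={n,p} lo={p}
  n4 li={p} lo=∅
  n5 li=∅ lo=∅
  n6 li={p} lo={n,p}
  n7 li={n,p} lo={n,p}
  n8 li={n,p} lo=∅
  n9 li=∅ lo=∅

Interference:
  d — {n,t}
  m — {n,p,t}
  n — {d,m,p,t}
  p — {m,n,t}
  t — {d,m,n,p}

Chromatic number:
  {m,n,p,t} pairwise interfere (4-clique) ⇒ χ ≥ 4
  4-colouring: r0={n}  r1={t}  r2={d,m}  r3={p}
  χ = 4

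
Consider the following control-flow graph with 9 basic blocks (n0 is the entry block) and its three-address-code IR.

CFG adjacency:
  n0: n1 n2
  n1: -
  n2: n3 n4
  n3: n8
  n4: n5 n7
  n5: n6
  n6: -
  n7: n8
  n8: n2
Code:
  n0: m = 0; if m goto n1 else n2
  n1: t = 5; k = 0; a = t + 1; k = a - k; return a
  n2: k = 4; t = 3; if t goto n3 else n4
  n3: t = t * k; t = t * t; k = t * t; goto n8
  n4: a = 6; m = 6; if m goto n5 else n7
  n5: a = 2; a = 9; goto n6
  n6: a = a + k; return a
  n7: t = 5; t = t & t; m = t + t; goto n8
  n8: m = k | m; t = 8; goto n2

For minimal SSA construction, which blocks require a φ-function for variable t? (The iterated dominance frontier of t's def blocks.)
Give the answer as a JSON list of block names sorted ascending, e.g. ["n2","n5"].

Answer: ["n2", "n8"]

Analysis:
idom tree: n1←n0 n2←n0 n3←n2 n4←n2 n5←n4 n6←n5 n7←n4 n8←n2
Dom at joins:
  n2: preds {n0,n8}: {n0} ∩ {n0,n2,n8} = {n0}; idom=n0
  n8: preds {n3,n7}: {n0,n2,n3} ∩ {n0,n2,n4,n7} = {n0,n2}; idom=n2

Frontier:
  n2←n0: walk · to n0
  n2←n8: walk n8→n2 to n0
  n8←n3: walk n3 to n2
  n8←n7: walk n7→n4 to n2
  DF(n0)=∅
  DF(n1)=∅
  DF(n2)={n2}
  DF(n3)={n8}
  DF(n4)={n8}
  DF(n5)=∅
  DF(n6)=∅
  DF(n7)={n8}
  DF(n8)={n2}

φ for t: defs {n1,n2,n3,n7,n8}
  DF⁺ = {n2,n8}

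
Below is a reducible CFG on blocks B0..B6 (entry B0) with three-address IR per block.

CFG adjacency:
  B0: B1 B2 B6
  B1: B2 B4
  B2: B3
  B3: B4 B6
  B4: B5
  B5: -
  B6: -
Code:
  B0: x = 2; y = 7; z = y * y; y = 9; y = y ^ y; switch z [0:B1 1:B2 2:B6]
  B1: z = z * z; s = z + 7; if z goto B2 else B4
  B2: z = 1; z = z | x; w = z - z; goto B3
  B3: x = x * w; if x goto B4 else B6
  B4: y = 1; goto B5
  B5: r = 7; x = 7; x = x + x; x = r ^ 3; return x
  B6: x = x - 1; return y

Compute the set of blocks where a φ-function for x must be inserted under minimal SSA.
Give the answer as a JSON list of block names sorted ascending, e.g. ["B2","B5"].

idom tree: B1←B0 B2←B0 B3←B2 B4←B0 B5←B4 B6←B0
Dom∩ at merges:
  B2: preds {B0,B1}: {B0} ∩ {B0,B1} = {B0}; idom=B0
  B4: preds {B1,B3}: {B0,B1} ∩ {B0,B2,B3} = {B0}; idom=B0
  B6: preds {B0,B3}: {B0} ∩ {B0,B2,B3} = {B0}; idom=B0

Frontier:
  B2←B0: walk · to B0
  B2←B1: walk B1 to B0
  B4←B1: walk B1 to B0
  B4←B3: walk B3→B2 to B0
  B6←B0: walk · to B0
  B6←B3: walk B3→B2 to B0
  B0: DF=∅
  B1: DF={B2,B4}
  B2: DF={B4,B6}
  B3: DF={B4,B6}
  B4: DF=∅
  B5: DF=∅
  B6: DF=∅

φ for x: defs {B0,B3,B5,B6}
  DF⁺ = {B4,B6}

Answer: ["B4", "B6"]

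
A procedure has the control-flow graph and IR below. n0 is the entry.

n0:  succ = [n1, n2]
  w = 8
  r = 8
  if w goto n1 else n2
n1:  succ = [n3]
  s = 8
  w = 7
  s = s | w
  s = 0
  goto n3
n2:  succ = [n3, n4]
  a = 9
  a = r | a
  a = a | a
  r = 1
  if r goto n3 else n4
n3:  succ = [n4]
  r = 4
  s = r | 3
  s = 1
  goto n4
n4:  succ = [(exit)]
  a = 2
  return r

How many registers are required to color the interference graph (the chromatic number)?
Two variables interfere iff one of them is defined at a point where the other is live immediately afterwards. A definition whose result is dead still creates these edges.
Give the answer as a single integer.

Block summaries:
  n0 def {r,w} use ∅
  n1 def {s,w} use ∅
  n2 def {a,r} use {r}
  n3 def {r,s} use ∅
  n4 def {a} use {r}

Live sets:
  live n0: ∅→{r}
  live n1: ∅→∅
  live n2: {r}→{r}
  live n3: ∅→{r}
  live n4: {r}→∅

Interfere edges:
  a: {r}
  r: {a,s,w}
  s: {r,w}
  w: {r,s}

Colouring:
  clique {r,s,w} ⇒ need ≥ 3
  3-colouring: c0={r}  c1={a,s}  c2={w}
  χ = 3

Answer: 3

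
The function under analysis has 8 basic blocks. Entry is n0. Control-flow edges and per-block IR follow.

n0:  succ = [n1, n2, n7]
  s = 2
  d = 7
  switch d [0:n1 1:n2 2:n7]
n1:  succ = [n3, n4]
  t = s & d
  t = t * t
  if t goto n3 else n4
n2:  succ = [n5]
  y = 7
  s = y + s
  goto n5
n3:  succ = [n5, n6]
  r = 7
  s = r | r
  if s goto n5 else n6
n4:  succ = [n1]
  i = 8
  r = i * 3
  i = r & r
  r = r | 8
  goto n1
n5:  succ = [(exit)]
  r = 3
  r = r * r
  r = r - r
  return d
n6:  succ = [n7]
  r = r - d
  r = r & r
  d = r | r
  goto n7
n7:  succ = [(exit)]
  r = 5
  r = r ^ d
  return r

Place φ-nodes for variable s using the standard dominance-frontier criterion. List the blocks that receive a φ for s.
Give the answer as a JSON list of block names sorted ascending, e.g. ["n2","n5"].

idom tree: n1←n0 n2←n0 n3←n1 n4←n1 n5←n0 n6←n3 n7←n0
Dom∩ at merges:
  n1: preds {n0,n4}: {n0} ∩ {n0,n1,n4} = {n0}; idom=n0
  n5: preds {n2,n3}: {n0,n2} ∩ {n0,n1,n3} = {n0}; idom=n0
  n7: preds {n0,n6}: {n0} ∩ {n0,n1,n3,n6} = {n0}; idom=n0

DF walk-up:
  n1←n0: walk · to n0
  n1←n4: walk n4→n1 to n0
  n5←n2: walk n2 to n0
  n5←n3: walk n3→n1 to n0
  n7←n0: walk · to n0
  n7←n6: walk n6→n3→n1 to n0
  n0: DF=∅
  n1: DF={n1,n5,n7}
  n2: DF={n5}
  n3: DF={n5,n7}
  n4: DF={n1}
  n5: DF=∅
  n6: DF={n7}
  n7: DF=∅

φ for s: defs {n0,n2,n3}
  DF⁺ = {n5,n7}

Answer: ["n5", "n7"]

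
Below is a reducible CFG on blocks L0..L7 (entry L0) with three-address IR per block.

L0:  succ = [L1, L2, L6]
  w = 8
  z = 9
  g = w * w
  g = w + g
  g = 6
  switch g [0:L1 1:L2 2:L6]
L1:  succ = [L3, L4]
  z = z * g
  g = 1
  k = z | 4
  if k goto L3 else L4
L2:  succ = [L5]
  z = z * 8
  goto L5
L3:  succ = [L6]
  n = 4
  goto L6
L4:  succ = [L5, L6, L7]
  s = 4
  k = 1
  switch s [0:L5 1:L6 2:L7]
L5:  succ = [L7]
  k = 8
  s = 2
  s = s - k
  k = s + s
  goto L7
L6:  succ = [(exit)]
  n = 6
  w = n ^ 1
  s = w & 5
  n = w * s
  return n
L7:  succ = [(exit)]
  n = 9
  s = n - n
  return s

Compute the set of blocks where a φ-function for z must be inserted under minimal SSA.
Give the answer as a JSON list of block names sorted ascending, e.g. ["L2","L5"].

Answer: ["L5", "L6", "L7"]

Analysis:
idom tree: L1←L0 L2←L0 L3←L1 L4←L1 L5←L0 L6←L0 L7←L0
Join-block Dom:
  L5: preds {L2,L4}: {L0,L2} ∩ {L0,L1,L4} = {L0}; idom=L0
  L6: preds {L0,L3,L4}: {L0} ∩ {L0,L1,L3} ∩ {L0,L1,L4} = {L0}; idom=L0
  L7: preds {L4,L5}: {L0,L1,L4} ∩ {L0,L5} = {L0}; idom=L0

DF derivation:
  join L5 pred L2: L2 stop@L0
  join L5 pred L4: L4→L1 stop@L0
  join L6 pred L0: · stop@L0
  join L6 pred L3: L3→L1 stop@L0
  join L6 pred L4: L4→L1 stop@L0
  join L7 pred L4: L4→L1 stop@L0
  join L7 pred L5: L5 stop@L0
  L0 → ∅
  L1 → {L5,L6,L7}
  L2 → {L5}
  L3 → {L6}
  L4 → {L5,L6,L7}
  L5 → {L7}
  L6 → ∅
  L7 → ∅

φ for z: defs {L0,L1,L2}
  DF⁺ = {L5,L6,L7}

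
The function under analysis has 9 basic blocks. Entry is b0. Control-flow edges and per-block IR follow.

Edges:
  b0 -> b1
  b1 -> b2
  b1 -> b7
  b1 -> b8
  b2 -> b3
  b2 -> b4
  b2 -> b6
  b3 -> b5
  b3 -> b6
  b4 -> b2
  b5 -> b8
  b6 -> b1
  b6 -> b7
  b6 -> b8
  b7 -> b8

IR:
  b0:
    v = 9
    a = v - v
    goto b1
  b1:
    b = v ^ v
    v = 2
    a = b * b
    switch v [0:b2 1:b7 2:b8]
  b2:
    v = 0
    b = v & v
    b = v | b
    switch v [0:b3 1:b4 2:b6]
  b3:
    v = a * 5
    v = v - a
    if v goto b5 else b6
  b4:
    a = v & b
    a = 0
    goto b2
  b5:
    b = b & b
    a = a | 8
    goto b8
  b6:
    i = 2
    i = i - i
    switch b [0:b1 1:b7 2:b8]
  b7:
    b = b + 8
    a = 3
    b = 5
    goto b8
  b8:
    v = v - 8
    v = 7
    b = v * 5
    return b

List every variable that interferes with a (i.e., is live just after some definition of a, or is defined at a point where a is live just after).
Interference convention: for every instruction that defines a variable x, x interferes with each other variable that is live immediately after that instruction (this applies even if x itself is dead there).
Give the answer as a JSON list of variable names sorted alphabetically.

Answer: ["b", "v"]

Analysis:
def/use:
  b0 def {a,v} use ∅
  b1 def {a,b,v} use {v}
  b2 def {b,v} use ∅
  b3 def {v} use {a}
  b4 def {a} use {b,v}
  b5 def {a,b} use {a,b}
  b6 def {i} use {b}
  b7 def {a,b} use {b}
  b8 def {b,v} use {v}

Live sets:
  b0 li=∅ lo={v}
  b1 li={v} lo={a,b,v}
  b2 li={a} lo={a,b,v}
  b3 li={a,b} lo={a,b,v}
  b4 li={b,v} lo={a}
  b5 li={a,b,v} lo={v}
  b6 li={b,v} lo={b,v}
  b7 li={b,v} lo={v}
  b8 li={v} lo=∅

Interference:
  a↔{b,v}
  b↔{a,i,v}
  i↔{b,v}
  v↔{a,b,i}

N(a) = ["b", "v"]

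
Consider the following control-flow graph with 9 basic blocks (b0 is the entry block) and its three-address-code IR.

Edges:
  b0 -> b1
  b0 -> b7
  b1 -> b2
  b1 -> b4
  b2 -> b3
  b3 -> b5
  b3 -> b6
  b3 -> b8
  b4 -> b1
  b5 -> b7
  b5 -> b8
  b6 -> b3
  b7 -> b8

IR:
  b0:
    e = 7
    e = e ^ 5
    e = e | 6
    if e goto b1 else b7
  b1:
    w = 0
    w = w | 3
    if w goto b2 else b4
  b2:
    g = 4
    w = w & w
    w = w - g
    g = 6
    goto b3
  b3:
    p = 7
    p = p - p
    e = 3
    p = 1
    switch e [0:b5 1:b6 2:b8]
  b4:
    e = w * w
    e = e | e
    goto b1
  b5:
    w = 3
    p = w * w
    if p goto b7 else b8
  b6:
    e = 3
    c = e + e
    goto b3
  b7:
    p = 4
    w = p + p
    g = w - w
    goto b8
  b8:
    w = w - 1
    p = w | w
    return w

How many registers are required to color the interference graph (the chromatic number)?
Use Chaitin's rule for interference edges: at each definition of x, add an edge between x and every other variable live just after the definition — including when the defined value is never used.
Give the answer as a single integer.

Answer: 3

Analysis:
Block summaries:
  b0 def {e} use ∅
  b1 def {w} use ∅
  b2 def {g,w} use {w}
  b3 def {e,p} use ∅
  b4 def {e} use {w}
  b5 def {p,w} use ∅
  b6 def {c,e} use ∅
  b7 def {g,p,w} use ∅
  b8 def {p,w} use {w}

Liveness:
  b0 li=∅ lo=∅
  b1 li=∅ lo={w}
  b2 li={w} lo={w}
  b3 li={w} lo={w}
  b4 li={w} lo=∅
  b5 li=∅ lo={w}
  b6 li={w} lo={w}
  b7 li=∅ lo={w}
  b8 li={w} lo=∅

Conflict graph:
  c — {w}
  e — {p,w}
  g — {w}
  p — {e,w}
  w — {c,e,g,p}

Colouring:
  lower bound: {e,p,w} mutually conflict ⇒ χ ≥ 3
  assign c→r1 e→r1 g→r1 p→r2 w→r0 — no edge inside a register ⇒ χ ≤ 3
  χ = 3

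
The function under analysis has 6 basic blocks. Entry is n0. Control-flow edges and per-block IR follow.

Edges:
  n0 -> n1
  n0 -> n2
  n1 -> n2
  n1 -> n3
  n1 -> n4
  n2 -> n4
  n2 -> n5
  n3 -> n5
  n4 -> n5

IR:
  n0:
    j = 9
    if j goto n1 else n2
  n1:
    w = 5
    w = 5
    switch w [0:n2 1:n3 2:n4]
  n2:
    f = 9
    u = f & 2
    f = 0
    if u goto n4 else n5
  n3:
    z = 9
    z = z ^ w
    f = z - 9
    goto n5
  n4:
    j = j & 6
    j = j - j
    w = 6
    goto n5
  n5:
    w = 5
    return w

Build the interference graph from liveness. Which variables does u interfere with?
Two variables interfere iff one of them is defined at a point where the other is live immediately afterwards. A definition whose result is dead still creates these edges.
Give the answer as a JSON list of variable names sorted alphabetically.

Answer: ["f", "j"]

Working:
Block summaries:
  n0: def={j} ue=∅
  n1: def={w} ue=∅
  n2: def={f,u} ue=∅
  n3: def={f,z} ue={w}
  n4: def={j,w} ue={j}
  n5: def={w} ue=∅

Backward fixpoint:
  n0 li=∅ lo={j}
  n1 li={j} lo={j,w}
  n2 li={j} lo={j}
  n3 li={w} lo=∅
  n4 li={j} lo=∅
  n5 li=∅ lo=∅

Interference:
  f: {j,u}
  j: {f,u,w}
  u: {f,j}
  w: {j,z}
  z: {w}

N(u) = ["f", "j"]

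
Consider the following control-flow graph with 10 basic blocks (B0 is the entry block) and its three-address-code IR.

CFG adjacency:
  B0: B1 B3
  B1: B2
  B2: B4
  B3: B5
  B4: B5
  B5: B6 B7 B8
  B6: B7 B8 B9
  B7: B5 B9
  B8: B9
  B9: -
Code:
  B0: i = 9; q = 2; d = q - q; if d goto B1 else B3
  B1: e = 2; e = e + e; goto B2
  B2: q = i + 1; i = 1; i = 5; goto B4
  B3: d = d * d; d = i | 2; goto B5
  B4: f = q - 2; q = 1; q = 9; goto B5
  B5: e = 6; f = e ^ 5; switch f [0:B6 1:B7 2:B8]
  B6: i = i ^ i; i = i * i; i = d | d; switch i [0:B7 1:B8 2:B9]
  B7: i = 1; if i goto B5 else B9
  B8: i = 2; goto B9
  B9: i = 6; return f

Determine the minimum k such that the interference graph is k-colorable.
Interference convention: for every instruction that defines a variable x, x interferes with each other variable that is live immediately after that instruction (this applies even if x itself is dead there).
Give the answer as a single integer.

Answer: 3

Analysis:
Per-block:
  B0 def {d,i,q} use ∅
  B1 def {e} use ∅
  B2 def {i,q} use {i}
  B3 def {d} use {d,i}
  B4 def {f,q} use {q}
  B5 def {e,f} use ∅
  B6 def {i} use {d,i}
  B7 def {i} use ∅
  B8 def {i} use ∅
  B9 def {i} use {f}

Live sets:
  B0 li=∅ lo={d,i}
  B1 li={d,i} lo={d,i}
  B2 li={d,i} lo={d,i,q}
  B3 li={d,i} lo={d,i}
  B4 li={d,i,q} lo={d,i}
  B5 li={d,i} lo={d,f,i}
  B6 li={d,f,i} lo={d,f}
  B7 li={d,f} lo={d,f,i}
  B8 li={f} lo={f}
  B9 li={f} lo=∅

Interference:
  d: {e,f,i,q}
  e: {d,i}
  f: {d,i}
  i: {d,e,f,q}
  q: {d,i}

Chromatic number:
  {d,e,i} pairwise interfere (3-clique) ⇒ χ ≥ 3
  assign d→r0 e→r2 f→r2 i→r1 q→r2 — no edge inside a register ⇒ χ ≤ 3
  χ = 3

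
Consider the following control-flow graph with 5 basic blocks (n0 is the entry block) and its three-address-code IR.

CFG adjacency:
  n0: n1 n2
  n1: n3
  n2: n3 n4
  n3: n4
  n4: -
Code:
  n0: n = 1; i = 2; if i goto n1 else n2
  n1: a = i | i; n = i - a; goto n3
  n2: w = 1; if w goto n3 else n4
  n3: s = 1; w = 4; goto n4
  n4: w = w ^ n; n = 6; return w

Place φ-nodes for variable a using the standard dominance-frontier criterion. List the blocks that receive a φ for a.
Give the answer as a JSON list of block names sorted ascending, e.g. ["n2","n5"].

Answer: ["n3", "n4"]

Derivation:
idom tree: n1←n0 n2←n0 n3←n0 n4←n0
Join-block Dom:
  n3: preds {n1,n2}: {n0,n1} ∩ {n0,n2} = {n0}; idom=n0
  n4: preds {n2,n3}: {n0,n2} ∩ {n0,n3} = {n0}; idom=n0

DF derivation:
  n3←n1: walk n1 to n0
  n3←n2: walk n2 to n0
  n4←n2: walk n2 to n0
  n4←n3: walk n3 to n0
  n0: DF=∅
  n1: DF={n3}
  n2: DF={n3,n4}
  n3: DF={n4}
  n4: DF=∅

φ for a: defs {n1}
  DF⁺ = {n3,n4}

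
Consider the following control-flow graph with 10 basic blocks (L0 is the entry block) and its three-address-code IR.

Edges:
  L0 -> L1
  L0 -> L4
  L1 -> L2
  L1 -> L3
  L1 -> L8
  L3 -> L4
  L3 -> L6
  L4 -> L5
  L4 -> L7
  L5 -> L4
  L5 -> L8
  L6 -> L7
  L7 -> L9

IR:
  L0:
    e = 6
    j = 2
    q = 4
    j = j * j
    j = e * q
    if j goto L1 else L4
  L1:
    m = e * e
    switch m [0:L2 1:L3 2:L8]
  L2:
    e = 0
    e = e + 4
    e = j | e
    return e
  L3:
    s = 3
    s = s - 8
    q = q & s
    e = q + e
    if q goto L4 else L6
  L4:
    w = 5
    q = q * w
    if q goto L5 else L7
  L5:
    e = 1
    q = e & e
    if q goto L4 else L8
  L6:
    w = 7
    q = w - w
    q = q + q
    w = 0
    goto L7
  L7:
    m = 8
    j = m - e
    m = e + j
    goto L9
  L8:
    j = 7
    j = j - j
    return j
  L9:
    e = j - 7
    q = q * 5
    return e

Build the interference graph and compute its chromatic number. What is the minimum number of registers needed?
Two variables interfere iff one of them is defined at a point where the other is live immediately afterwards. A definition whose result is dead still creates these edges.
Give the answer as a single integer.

def/use:
  L0: def={e,j,q} ue=∅
  L1: def={m} ue={e}
  L2: def={e} ue={j}
  L3: def={e,q,s} ue={e,q}
  L4: def={q,w} ue={q}
  L5: def={e,q} ue=∅
  L6: def={q,w} ue=∅
  L7: def={j,m} ue={e}
  L8: def={j} ue=∅
  L9: def={e,q} ue={j,q}

Live sets:
  L0 li=∅ lo={e,j,q}
  L1 li={e,j,q} lo={e,j,q}
  L2 li={j} lo=∅
  L3 li={e,q} lo={e,q}
  L4 li={e,q} lo={e,q}
  L5 li=∅ lo={e,q}
  L6 li={e} lo={e,q}
  L7 li={e,q} lo={j,q}
  L8 li=∅ lo=∅
  L9 li={j,q} lo=∅

Interfere edges:
  e: {j,m,q,s,w}
  j: {e,m,q}
  m: {e,j,q}
  q: {e,j,m,s,w}
  s: {e,q}
  w: {e,q}

Chromatic number:
  clique {e,j,m,q} ⇒ need ≥ 4
  4-colouring: r0={e}  r1={q}  r2={j,s,w}  r3={m}
  χ = 4

Answer: 4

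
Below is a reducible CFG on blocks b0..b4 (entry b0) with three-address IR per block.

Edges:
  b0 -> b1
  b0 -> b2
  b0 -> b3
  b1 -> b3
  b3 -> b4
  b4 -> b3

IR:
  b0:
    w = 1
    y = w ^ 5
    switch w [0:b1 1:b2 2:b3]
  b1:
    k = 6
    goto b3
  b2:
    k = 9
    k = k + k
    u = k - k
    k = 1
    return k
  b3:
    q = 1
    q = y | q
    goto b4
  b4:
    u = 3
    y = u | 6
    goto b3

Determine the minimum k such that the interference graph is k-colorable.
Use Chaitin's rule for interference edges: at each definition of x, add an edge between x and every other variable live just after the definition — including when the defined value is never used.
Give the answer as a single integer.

Per-block:
  b0 def {w,y} use ∅
  b1 def {k} use ∅
  b2 def {k,u} use ∅
  b3 def {q} use {y}
  b4 def {u,y} use ∅

Backward fixpoint:
  b0 li=∅ lo={y}
  b1 li={y} lo={y}
  b2 li=∅ lo=∅
  b3 li={y} lo=∅
  b4 li=∅ lo={y}

Conflict graph:
  k↔{y}
  q↔{y}
  u↔∅
  w↔{y}
  y↔{k,q,w}

Colouring:
  {k,y} pairwise interfere (2-clique) ⇒ χ ≥ 2
  2-colouring: R0={u,y}  R1={k,q,w}
  χ = 2

Answer: 2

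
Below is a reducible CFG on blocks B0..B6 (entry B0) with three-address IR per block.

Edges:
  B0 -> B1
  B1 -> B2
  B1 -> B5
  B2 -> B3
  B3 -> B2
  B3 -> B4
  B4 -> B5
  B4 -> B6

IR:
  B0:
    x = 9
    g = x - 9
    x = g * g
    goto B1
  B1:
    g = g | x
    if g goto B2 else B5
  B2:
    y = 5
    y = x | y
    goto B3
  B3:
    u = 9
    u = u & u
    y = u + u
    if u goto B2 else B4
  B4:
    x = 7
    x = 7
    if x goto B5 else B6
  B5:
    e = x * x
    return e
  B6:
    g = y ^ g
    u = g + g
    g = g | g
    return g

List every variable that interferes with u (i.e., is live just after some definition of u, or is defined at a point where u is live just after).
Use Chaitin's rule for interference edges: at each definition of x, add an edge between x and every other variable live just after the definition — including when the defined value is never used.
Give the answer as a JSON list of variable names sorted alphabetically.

Block summaries:
  B0: def={g,x} ue=∅
  B1: def={g} ue={g,x}
  B2: def={y} ue={x}
  B3: def={u,y} ue=∅
  B4: def={x} ue=∅
  B5: def={e} ue={x}
  B6: def={g,u} ue={g,y}

Live sets:
  B0 li=∅ lo={g,x}
  B1 li={g,x} lo={g,x}
  B2 li={g,x} lo={g,x}
  B3 li={g,x} lo={g,x,y}
  B4 li={g,y} lo={g,x,y}
  B5 li={x} lo=∅
  B6 li={g,y} lo=∅

Interfere edges:
  e: ∅
  g: {u,x,y}
  u: {g,x,y}
  x: {g,u,y}
  y: {g,u,x}

N(u) = ["g", "x", "y"]

Answer: ["g", "x", "y"]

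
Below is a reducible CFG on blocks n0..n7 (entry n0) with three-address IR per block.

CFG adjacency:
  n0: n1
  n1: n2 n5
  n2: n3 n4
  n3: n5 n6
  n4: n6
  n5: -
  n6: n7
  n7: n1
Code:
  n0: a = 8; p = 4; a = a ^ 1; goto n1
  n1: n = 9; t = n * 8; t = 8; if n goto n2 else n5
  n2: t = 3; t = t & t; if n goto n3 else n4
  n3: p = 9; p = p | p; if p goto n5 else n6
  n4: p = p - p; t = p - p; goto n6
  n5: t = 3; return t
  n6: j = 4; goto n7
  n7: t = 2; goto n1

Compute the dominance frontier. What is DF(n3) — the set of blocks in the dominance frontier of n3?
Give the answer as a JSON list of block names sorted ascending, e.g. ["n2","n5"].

idom tree: n1←n0 n2←n1 n3←n2 n4←n2 n5←n1 n6←n2 n7←n6
Dom∩ at merges:
  n1: preds {n0,n7}: {n0} ∩ {n0,n1,n2,n6,n7} = {n0}; idom=n0
  n5: preds {n1,n3}: {n0,n1} ∩ {n0,n1,n2,n3} = {n0,n1}; idom=n1
  n6: preds {n3,n4}: {n0,n1,n2,n3} ∩ {n0,n1,n2,n4} = {n0,n1,n2}; idom=n2

Frontier:
  join n1 pred n0: · stop@n0
  join n1 pred n7: n7→n6→n2→n1 stop@n0
  join n5 pred n1: · stop@n1
  join n5 pred n3: n3→n2 stop@n1
  join n6 pred n3: n3 stop@n2
  join n6 pred n4: n4 stop@n2
  n0 → ∅
  n1 → {n1}
  n2 → {n1,n5}
  n3 → {n5,n6}
  n4 → {n6}
  n5 → ∅
  n6 → {n1}
  n7 → {n1}

DF(n3) = ["n5", "n6"]

Answer: ["n5", "n6"]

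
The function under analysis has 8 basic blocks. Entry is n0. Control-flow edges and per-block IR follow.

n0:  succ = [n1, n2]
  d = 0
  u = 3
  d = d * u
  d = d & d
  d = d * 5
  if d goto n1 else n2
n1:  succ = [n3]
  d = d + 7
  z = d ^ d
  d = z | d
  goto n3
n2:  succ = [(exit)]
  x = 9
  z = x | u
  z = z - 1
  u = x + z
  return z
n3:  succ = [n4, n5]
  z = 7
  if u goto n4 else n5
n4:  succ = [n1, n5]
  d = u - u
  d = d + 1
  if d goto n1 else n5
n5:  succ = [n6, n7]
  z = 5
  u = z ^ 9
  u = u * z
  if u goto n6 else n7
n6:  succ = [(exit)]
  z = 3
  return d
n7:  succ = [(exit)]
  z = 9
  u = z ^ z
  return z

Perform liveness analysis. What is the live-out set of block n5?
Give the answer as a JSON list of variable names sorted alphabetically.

Block summaries:
  n0: {d,u} / ∅
  n1: {d,z} / {d}
  n2: {u,x,z} / {u}
  n3: {z} / {u}
  n4: {d} / {u}
  n5: {u,z} / ∅
  n6: {z} / {d}
  n7: {u,z} / ∅

Liveness:
  live n0: ∅→{d,u}
  live n1: {d,u}→{d,u}
  live n2: {u}→∅
  live n3: {d,u}→{d,u}
  live n4: {u}→{d,u}
  live n5: {d}→{d}
  live n6: {d}→∅
  live n7: ∅→∅

live-out(n5) = ["d"]

Answer: ["d"]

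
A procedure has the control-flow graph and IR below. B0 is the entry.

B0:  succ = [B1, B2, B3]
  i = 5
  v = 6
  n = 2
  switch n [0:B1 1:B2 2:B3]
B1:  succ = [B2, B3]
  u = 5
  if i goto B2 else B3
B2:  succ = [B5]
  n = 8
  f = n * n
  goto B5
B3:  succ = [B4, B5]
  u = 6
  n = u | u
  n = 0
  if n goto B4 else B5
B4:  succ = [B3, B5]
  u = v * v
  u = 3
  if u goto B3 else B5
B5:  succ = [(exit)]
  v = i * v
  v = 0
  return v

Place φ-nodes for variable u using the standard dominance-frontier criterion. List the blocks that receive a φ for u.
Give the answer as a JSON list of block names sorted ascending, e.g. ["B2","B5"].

Answer: ["B2", "B3", "B5"]

Analysis:
idom tree: B1←B0 B2←B0 B3←B0 B4←B3 B5←B0
Join-block Dom:
  B2: preds {B0,B1}: {B0} ∩ {B0,B1} = {B0}; idom=B0
  B3: preds {B0,B1,B4}: {B0} ∩ {B0,B1} ∩ {B0,B3,B4} = {B0}; idom=B0
  B5: preds {B2,B3,B4}: {B0,B2} ∩ {B0,B3} ∩ {B0,B3,B4} = {B0}; idom=B0

DF derivation:
  join B2 pred B0: · stop@B0
  join B2 pred B1: B1 stop@B0
  join B3 pred B0: · stop@B0
  join B3 pred B1: B1 stop@B0
  join B3 pred B4: B4→B3 stop@B0
  join B5 pred B2: B2 stop@B0
  join B5 pred B3: B3 stop@B0
  join B5 pred B4: B4→B3 stop@B0
  B0: DF=∅
  B1: DF={B2,B3}
  B2: DF={B5}
  B3: DF={B3,B5}
  B4: DF={B3,B5}
  B5: DF=∅

φ for u: defs {B1,B3,B4}
  DF⁺ = {B2,B3,B5}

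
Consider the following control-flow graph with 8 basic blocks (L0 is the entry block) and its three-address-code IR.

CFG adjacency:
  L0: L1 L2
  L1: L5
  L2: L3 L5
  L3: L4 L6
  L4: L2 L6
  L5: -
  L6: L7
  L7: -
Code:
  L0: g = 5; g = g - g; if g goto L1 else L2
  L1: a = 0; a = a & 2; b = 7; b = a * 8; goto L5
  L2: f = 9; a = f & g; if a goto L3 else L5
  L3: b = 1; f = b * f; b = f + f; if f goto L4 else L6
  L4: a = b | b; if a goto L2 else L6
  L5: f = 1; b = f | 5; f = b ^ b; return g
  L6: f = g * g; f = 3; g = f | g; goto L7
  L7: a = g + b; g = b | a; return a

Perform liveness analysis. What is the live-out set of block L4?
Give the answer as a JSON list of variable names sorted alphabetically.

Answer: ["b", "g"]

Working:
def/use:
  L0: def={g} ue=∅
  L1: def={a,b} ue=∅
  L2: def={a,f} ue={g}
  L3: def={b,f} ue={f}
  L4: def={a} ue={b}
  L5: def={b,f} ue={g}
  L6: def={f,g} ue={g}
  L7: def={a,g} ue={b,g}

Liveness:
  L0: in=∅ out={g}
  L1: in={g} out={g}
  L2: in={g} out={f,g}
  L3: in={f,g} out={b,g}
  L4: in={b,g} out={b,g}
  L5: in={g} out=∅
  L6: in={b,g} out={b,g}
  L7: in={b,g} out=∅

live-out(L4) = ["b", "g"]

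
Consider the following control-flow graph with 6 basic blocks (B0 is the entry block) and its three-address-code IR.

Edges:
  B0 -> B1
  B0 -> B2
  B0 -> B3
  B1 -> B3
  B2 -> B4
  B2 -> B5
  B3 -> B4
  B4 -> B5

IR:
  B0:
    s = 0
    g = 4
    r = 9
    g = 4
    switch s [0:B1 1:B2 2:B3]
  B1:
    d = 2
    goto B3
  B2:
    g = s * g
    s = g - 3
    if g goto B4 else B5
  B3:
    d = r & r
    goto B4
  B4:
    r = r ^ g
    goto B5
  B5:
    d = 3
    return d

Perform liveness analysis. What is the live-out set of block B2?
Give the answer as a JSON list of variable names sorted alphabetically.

def/use:
  B0 def {g,r,s} use ∅
  B1 def {d} use ∅
  B2 def {g,s} use {g,s}
  B3 def {d} use {r}
  B4 def {r} use {g,r}
  B5 def {d} use ∅

Liveness:
  B0: in=∅ out={g,r,s}
  B1: in={g,r} out={g,r}
  B2: in={g,r,s} out={g,r}
  B3: in={g,r} out={g,r}
  B4: in={g,r} out=∅
  B5: in=∅ out=∅

live-out(B2) = ["g", "r"]

Answer: ["g", "r"]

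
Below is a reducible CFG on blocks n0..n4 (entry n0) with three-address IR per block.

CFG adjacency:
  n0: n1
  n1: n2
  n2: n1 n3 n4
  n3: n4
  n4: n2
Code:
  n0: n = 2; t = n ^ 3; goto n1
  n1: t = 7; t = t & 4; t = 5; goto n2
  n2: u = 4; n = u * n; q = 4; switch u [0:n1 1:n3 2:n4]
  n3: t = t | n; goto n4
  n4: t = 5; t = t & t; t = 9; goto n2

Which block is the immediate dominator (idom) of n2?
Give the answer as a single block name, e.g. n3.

idom tree: n1←n0 n2←n1 n3←n2 n4←n2
Dom∩ at merges:
  n1: preds {n0,n2}: {n0} ∩ {n0,n1,n2} = {n0}; idom=n0
  n2: preds {n1,n4}: {n0,n1} ∩ {n0,n1,n2,n4} = {n0,n1}; idom=n1
  n4: preds {n2,n3}: {n0,n1,n2} ∩ {n0,n1,n2,n3} = {n0,n1,n2}; idom=n2

idom(n2) = n1

Answer: n1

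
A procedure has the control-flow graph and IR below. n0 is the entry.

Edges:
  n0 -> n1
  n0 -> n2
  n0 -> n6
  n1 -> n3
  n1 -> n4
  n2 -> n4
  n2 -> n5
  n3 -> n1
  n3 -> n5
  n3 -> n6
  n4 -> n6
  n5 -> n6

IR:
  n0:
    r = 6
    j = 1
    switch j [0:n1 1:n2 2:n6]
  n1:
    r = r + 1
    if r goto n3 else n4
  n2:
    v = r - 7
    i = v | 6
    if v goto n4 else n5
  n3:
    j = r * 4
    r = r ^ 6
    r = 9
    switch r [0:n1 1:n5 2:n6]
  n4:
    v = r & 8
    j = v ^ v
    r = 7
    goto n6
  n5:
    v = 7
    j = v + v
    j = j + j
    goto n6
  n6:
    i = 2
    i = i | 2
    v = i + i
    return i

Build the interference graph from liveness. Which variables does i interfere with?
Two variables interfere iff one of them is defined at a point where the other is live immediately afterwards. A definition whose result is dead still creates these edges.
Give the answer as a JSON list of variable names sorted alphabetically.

Answer: ["r", "v"]

Working:
Per-block:
  n0: def={j,r} ue=∅
  n1: def={r} ue={r}
  n2: def={i,v} ue={r}
  n3: def={j,r} ue={r}
  n4: def={j,r,v} ue={r}
  n5: def={j,v} ue=∅
  n6: def={i,v} ue=∅

Backward fixpoint:
  n0: in=∅ out={r}
  n1: in={r} out={r}
  n2: in={r} out={r}
  n3: in={r} out={r}
  n4: in={r} out=∅
  n5: in=∅ out=∅
  n6: in=∅ out=∅

Interfere edges:
  i — {r,v}
  j — {r}
  r — {i,j,v}
  v — {i,r}

N(i) = ["r", "v"]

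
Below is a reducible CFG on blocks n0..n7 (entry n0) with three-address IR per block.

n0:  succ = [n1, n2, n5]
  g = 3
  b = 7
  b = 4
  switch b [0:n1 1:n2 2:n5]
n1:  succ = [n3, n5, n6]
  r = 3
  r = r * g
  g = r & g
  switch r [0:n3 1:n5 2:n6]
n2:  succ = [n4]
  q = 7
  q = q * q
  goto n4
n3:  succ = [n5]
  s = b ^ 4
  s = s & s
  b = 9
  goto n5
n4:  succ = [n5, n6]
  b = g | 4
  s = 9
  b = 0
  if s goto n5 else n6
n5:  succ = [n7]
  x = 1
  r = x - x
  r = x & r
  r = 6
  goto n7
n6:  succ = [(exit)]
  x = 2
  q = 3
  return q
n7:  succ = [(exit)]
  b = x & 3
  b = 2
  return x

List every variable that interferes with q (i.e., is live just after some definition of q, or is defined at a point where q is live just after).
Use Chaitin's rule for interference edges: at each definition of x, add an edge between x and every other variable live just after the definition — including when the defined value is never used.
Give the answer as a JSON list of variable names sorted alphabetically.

Per-block:
  n0 def {b,g} use ∅
  n1 def {g,r} use {g}
  n2 def {q} use ∅
  n3 def {b,s} use {b}
  n4 def {b,s} use {g}
  n5 def {r,x} use ∅
  n6 def {q,x} use ∅
  n7 def {b} use {x}

Backward fixpoint:
  n0: in=∅ out={b,g}
  n1: in={b,g} out={b}
  n2: in={g} out={g}
  n3: in={b} out=∅
  n4: in={g} out=∅
  n5: in=∅ out={x}
  n6: in=∅ out=∅
  n7: in={x} out=∅

Interference:
  b: {g,r,s,x}
  g: {b,q,r}
  q: {g}
  r: {b,g,x}
  s: {b}
  x: {b,r}

N(q) = ["g"]

Answer: ["g"]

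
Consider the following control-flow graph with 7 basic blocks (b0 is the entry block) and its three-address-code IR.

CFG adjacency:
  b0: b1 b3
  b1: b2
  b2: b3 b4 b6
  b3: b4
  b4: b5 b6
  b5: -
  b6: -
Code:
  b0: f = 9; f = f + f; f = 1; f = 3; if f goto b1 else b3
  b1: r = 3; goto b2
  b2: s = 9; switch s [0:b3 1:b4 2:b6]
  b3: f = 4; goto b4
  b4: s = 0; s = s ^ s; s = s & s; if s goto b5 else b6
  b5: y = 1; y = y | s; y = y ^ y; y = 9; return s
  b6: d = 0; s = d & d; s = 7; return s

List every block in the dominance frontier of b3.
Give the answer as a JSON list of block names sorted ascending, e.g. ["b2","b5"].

Answer: ["b4"]

Analysis:
idom tree: b1←b0 b2←b1 b3←b0 b4←b0 b5←b4 b6←b0
Join-block Dom:
  b3: preds {b0,b2}: {b0} ∩ {b0,b1,b2} = {b0}; idom=b0
  b4: preds {b2,b3}: {b0,b1,b2} ∩ {b0,b3} = {b0}; idom=b0
  b6: preds {b2,b4}: {b0,b1,b2} ∩ {b0,b4} = {b0}; idom=b0

DF walk-up:
  b3←b0: walk · to b0
  b3←b2: walk b2→b1 to b0
  b4←b2: walk b2→b1 to b0
  b4←b3: walk b3 to b0
  b6←b2: walk b2→b1 to b0
  b6←b4: walk b4 to b0
  b0: DF=∅
  b1: DF={b3,b4,b6}
  b2: DF={b3,b4,b6}
  b3: DF={b4}
  b4: DF={b6}
  b5: DF=∅
  b6: DF=∅

DF(b3) = ["b4"]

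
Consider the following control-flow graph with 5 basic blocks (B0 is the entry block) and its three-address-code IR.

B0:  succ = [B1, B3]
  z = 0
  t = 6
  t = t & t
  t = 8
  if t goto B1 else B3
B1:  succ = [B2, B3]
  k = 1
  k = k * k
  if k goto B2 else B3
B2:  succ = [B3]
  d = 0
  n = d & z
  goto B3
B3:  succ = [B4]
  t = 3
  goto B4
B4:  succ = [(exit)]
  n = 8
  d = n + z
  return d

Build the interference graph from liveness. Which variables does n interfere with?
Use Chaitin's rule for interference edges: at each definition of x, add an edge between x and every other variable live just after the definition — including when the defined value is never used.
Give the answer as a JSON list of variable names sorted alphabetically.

def/use:
  B0: def={t,z} ue=∅
  B1: def={k} ue=∅
  B2: def={d,n} ue={z}
  B3: def={t} ue=∅
  B4: def={d,n} ue={z}

Live sets:
  live B0: ∅→{z}
  live B1: {z}→{z}
  live B2: {z}→{z}
  live B3: {z}→{z}
  live B4: {z}→∅

Conflict graph:
  d: {z}
  k: {z}
  n: {z}
  t: {z}
  z: {d,k,n,t}

N(n) = ["z"]

Answer: ["z"]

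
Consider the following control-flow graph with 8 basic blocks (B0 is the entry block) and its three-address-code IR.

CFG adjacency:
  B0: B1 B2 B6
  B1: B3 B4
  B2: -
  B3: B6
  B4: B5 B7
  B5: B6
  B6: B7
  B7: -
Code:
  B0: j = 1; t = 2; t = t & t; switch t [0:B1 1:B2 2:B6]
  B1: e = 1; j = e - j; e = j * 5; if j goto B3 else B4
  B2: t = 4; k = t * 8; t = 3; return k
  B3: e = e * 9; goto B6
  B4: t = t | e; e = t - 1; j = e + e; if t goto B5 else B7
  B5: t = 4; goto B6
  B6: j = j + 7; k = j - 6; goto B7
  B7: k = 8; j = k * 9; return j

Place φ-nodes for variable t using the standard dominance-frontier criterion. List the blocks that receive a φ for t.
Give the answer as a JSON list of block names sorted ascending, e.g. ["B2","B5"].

Answer: ["B6", "B7"]

Analysis:
idom tree: B1←B0 B2←B0 B3←B1 B4←B1 B5←B4 B6←B0 B7←B0
Dom at joins:
  B6: preds {B0,B3,B5}: {B0} ∩ {B0,B1,B3} ∩ {B0,B1,B4,B5} = {B0}; idom=B0
  B7: preds {B4,B6}: {B0,B1,B4} ∩ {B0,B6} = {B0}; idom=B0

DF walk-up:
  join B6 pred B0: · stop@B0
  join B6 pred B3: B3→B1 stop@B0
  join B6 pred B5: B5→B4→B1 stop@B0
  join B7 pred B4: B4→B1 stop@B0
  join B7 pred B6: B6 stop@B0
  B0: DF=∅
  B1: DF={B6,B7}
  B2: DF=∅
  B3: DF={B6}
  B4: DF={B6,B7}
  B5: DF={B6}
  B6: DF={B7}
  B7: DF=∅

φ for t: defs {B0,B2,B4,B5}
  DF⁺ = {B6,B7}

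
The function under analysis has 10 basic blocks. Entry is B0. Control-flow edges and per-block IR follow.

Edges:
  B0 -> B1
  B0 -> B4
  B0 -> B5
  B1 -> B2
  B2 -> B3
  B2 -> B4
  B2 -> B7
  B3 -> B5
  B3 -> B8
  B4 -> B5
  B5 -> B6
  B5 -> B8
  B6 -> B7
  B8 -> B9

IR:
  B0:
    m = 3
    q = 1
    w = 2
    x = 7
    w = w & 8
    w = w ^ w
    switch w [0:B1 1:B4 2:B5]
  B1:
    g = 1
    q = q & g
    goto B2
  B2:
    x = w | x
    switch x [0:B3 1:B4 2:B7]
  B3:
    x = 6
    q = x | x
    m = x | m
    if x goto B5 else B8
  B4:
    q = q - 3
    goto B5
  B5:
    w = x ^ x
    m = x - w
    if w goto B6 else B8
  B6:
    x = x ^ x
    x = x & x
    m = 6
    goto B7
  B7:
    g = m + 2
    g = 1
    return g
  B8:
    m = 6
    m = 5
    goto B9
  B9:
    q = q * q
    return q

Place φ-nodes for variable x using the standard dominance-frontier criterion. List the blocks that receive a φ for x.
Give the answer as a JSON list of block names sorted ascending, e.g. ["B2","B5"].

Answer: ["B4", "B5", "B7", "B8"]

Working:
idom tree: B1←B0 B2←B1 B3←B2 B4←B0 B5←B0 B6←B5 B7←B0 B8←B0 B9←B8
Dom∩ at merges:
  B4: preds {B0,B2}: {B0} ∩ {B0,B1,B2} = {B0}; idom=B0
  B5: preds {B0,B3,B4}: {B0} ∩ {B0,B1,B2,B3} ∩ {B0,B4} = {B0}; idom=B0
  B7: preds {B2,B6}: {B0,B1,B2} ∩ {B0,B5,B6} = {B0}; idom=B0
  B8: preds {B3,B5}: {B0,B1,B2,B3} ∩ {B0,B5} = {B0}; idom=B0

DF derivation:
  B4←B0: walk · to B0
  B4←B2: walk B2→B1 to B0
  B5←B0: walk · to B0
  B5←B3: walk B3→B2→B1 to B0
  B5←B4: walk B4 to B0
  B7←B2: walk B2→B1 to B0
  B7←B6: walk B6→B5 to B0
  B8←B3: walk B3→B2→B1 to B0
  B8←B5: walk B5 to B0
  B0 → ∅
  B1 → {B4,B5,B7,B8}
  B2 → {B4,B5,B7,B8}
  B3 → {B5,B8}
  B4 → {B5}
  B5 → {B7,B8}
  B6 → {B7}
  B7 → ∅
  B8 → ∅
  B9 → ∅

φ for x: defs {B0,B2,B3,B6}
  DF⁺ = {B4,B5,B7,B8}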